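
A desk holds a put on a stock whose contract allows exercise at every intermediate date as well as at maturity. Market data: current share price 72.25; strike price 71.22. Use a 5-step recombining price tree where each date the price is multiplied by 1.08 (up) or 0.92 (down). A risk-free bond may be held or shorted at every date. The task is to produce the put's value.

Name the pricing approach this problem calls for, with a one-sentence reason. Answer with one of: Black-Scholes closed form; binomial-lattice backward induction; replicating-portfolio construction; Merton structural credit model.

Key observation: the exercise right at every one of the 5 steps is what matters: each node needs max(71.22 − S, continuation), which only the stepwise tree valuation starting from spot 72.25 delivers.

framework: binomial-lattice backward induction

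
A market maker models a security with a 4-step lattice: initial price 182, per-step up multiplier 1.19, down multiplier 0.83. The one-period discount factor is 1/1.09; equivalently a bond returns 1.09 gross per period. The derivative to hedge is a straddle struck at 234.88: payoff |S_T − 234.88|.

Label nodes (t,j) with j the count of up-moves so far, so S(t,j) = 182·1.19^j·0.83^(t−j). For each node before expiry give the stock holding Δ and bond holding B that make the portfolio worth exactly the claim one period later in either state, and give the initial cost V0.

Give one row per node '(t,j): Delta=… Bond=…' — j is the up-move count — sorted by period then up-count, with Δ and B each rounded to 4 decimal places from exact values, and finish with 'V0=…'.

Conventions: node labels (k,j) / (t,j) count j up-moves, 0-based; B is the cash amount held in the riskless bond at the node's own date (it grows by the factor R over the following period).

(0,0): Delta=0.1820 Bond=13.0842
(1,0): Delta=-0.6822 Bond=144.8198
(1,1): Delta=0.4139 Bond=-35.9529
(2,0): Delta=-1.0000 Bond=197.6938
(2,1): Delta=-0.5970 Bond=142.5304
(2,2): Delta=0.6851 Bond=-109.0806
(3,0): Delta=-1.0000 Bond=215.4862
(3,1): Delta=-1.0000 Bond=215.4862
(3,2): Delta=-0.4889 Bond=132.2319
(3,3): Delta=1.0000 Bond=-215.4862
V0=46.2147

Risk-neutral probability p* = (R−d)/(u−d) = (1.09−0.83)/(1.19−0.83) = 0.7222.
Payoffs at expiry: V(4,0)=148.5059, V(4,1)=111.0424, V(4,2)=57.3297, V(4,3)=19.6801, V(4,4)=130.0917
  t=3,j=0: stock 104.0652 → up 123.8376 (V=111.0424), down 86.3741 (V=148.5059). Price 111.4210; hedge Δ=-1.0000, bond B=215.4862.
  t=3,j=1: stock 149.2020 → up 177.5503 (V=57.3297), down 123.8376 (V=111.0424). Price 66.2843; hedge Δ=-1.0000, bond B=215.4862.
  t=3,j=2: stock 213.9161 → up 254.5601 (V=19.6801), down 177.5503 (V=57.3297). Price 27.6498; hedge Δ=-0.4889, bond B=132.2319.
  t=3,j=3: stock 306.6989 → up 364.9717 (V=130.0917), down 254.5601 (V=19.6801). Price 91.2127; hedge Δ=1.0000, bond B=-215.4862.
  t=2,j=0: stock 125.3798 → up 149.2020 (V=66.2843), down 104.0652 (V=111.4210). Price 72.3140; hedge Δ=-1.0000, bond B=197.6938.
  t=2,j=1: stock 179.7614 → up 213.9161 (V=27.6498), down 149.2020 (V=66.2843). Price 35.2125; hedge Δ=-0.5970, bond B=142.5304.
  t=2,j=2: stock 257.7302 → up 306.6989 (V=91.2127), down 213.9161 (V=27.6498). Price 67.4829; hedge Δ=0.6851, bond B=-109.0806.
  t=1,j=0: stock 151.0600 → up 179.7614 (V=35.2125), down 125.3798 (V=72.3140). Price 41.7601; hedge Δ=-0.6822, bond B=144.8198.
  t=1,j=1: stock 216.5800 → up 257.7302 (V=67.4829), down 179.7614 (V=35.2125). Price 53.6871; hedge Δ=0.4139, bond B=-35.9529.
  t=0,j=0: stock 182.0000 → up 216.5800 (V=53.6871), down 151.0600 (V=41.7601). Price 46.2147; hedge Δ=0.1820, bond B=13.0842.
As a check, the time-0 holding Δ(0,0)·S0 + B(0,0) comes to 46.2147 — exactly V0.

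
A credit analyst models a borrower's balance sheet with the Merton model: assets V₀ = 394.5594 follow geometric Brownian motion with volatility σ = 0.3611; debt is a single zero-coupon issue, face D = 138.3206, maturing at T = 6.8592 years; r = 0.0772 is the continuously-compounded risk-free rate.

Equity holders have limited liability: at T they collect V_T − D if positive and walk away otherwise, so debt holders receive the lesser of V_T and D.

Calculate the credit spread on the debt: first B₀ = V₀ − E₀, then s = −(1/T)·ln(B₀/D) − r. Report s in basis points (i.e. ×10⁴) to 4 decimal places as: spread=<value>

spread=56.2119

Apply the equity-as-call identities (strike 138.3206, horizon 6.8592 years):
d₁ = [ln(V₀/D) + (r + σ²/2)T] / (σ√T)
   = [ln(394.5594/138.3206) + (0.0772 + 0.5·0.3611²)·6.8592] / (0.3611·√6.8592)
   = [1.048196 + 0.976727] / 0.945724 = 2.141135
d₂ = d₁ − σ√T = 2.141135 − 0.945724 = 1.195412
N(d₁) = 0.983868,  N(d₂) = 0.884037,  e^(−rT) = 0.588882
E₀ = V₀·N(d₁) − D·e^(−rT)·N(d₂)
   = 394.5594·0.983868 − 138.3206·0.588882·0.884037 = 316.185803
B₀ = V₀ − E₀ = 394.5594 − 316.185803 = 78.373597
spread = −(1/T)·ln(B₀/D) − r = −(1/6.8592)·ln(78.373597/138.3206) − 0.0772 = 0.00562119
in basis points: 0.00562119 × 10⁴ = 56.2119 bp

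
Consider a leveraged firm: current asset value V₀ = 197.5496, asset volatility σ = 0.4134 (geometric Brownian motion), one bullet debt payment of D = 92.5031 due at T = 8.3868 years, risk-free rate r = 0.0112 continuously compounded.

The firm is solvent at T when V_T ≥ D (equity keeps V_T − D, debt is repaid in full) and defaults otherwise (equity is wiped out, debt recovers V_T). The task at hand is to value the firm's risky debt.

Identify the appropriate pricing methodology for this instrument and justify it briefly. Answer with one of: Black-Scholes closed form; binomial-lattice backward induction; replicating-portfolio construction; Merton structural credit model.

Key observation: a levered firm with one bullet debt due at 8.3868 years is the canonical structural-credit setup: equity is a call on the firm's assets struck at the face value.

framework: Merton structural credit model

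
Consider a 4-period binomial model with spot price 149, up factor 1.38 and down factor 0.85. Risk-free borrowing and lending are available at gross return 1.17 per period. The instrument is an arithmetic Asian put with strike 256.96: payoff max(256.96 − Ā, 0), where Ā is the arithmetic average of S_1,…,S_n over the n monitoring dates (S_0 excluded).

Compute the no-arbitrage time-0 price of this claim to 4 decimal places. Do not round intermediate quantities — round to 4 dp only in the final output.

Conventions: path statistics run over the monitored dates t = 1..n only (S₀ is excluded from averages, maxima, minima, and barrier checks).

price = 27.1238

No-arbitrage gives p* = (R−d)/(u−d) = 0.6038: enumerate every path, weight its payoff by its p*-probability, and discount by R^4.
Enumerate all 2^4 = 16 price paths (U = up ×1.38, D = down ×0.85); each path with k up-moves has probability p*^k·(1−p*)^(4−k).
DDDD: Ā=100.8965, payoff=156.0635, prob=0.024648
UDDD: Ā=163.8085, payoff=93.1515, prob=0.037558
DUDD: Ā=144.0660, payoff=112.8940, prob=0.037558
UUDD: Ā=233.8953, payoff=23.0647, prob=0.057231
DDUD: Ā=127.2848, payoff=129.6752, prob=0.037558
UDUD: Ā=206.6507, payoff=50.3093, prob=0.057231
DUUD: Ā=186.9082, payoff=70.0518, prob=0.057231
UUUD: Ā=303.4509, payoff=0.0000, prob=0.087210
DDDU: Ā=113.0209, payoff=143.9391, prob=0.037558
UDDU: Ā=183.4927, payoff=73.4673, prob=0.057231
DUDU: Ā=163.7502, payoff=93.2098, prob=0.057231
UUDU: Ā=265.8533, payoff=0.0000, prob=0.087210
DDUU: Ā=146.9691, payoff=109.9909, prob=0.057231
UDUU: Ā=238.6086, payoff=18.3514, prob=0.087210
DUUU: Ā=218.8661, payoff=38.0939, prob=0.087210
UUUU: Ā=355.3356, payoff=0.0000, prob=0.132891
Price = Σ prob·payoff / R^4 = 50.826904 / 1.873887 = 27.1238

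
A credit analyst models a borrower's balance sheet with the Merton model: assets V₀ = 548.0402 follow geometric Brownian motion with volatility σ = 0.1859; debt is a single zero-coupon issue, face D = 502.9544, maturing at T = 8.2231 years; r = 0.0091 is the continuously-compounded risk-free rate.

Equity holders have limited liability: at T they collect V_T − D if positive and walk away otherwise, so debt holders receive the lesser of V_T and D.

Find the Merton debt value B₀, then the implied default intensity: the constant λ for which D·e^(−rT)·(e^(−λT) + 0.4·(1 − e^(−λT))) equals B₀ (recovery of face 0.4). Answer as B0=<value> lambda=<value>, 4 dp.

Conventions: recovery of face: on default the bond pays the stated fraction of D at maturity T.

Apply the equity-as-call identities (strike 502.9544, horizon 8.2231 years):
d₁ = [ln(V₀/D) + (r + σ²/2)T] / (σ√T)
   = [ln(548.0402/502.9544) + (0.0091 + 0.5·0.1859²)·8.2231] / (0.1859·√8.2231)
   = [0.085849 + 0.216920] / 0.533086 = 0.567957
d₂ = d₁ − σ√T = 0.567957 − 0.533086 = 0.034871
N(d₁) = 0.714968,  N(d₂) = 0.513909,  e^(−rT) = 0.927901
E₀ = V₀·N(d₁) − D·e^(−rT)·N(d₂)
   = 548.0402·0.714968 − 502.9544·0.927901·0.513909 = 151.994110
B₀ = V₀ − E₀ = 548.0402 − 151.994110 = 396.046090
e^(−λT) = (B₀·e^(rT)/D − 0.4)/(1 − 0.4) = (396.0461·1.077701/502.9544 − 0.4)/0.6 = 0.74770721
λ = −ln(0.74770721)/8.2231 = 0.035357

B0=396.0461 lambda=0.0354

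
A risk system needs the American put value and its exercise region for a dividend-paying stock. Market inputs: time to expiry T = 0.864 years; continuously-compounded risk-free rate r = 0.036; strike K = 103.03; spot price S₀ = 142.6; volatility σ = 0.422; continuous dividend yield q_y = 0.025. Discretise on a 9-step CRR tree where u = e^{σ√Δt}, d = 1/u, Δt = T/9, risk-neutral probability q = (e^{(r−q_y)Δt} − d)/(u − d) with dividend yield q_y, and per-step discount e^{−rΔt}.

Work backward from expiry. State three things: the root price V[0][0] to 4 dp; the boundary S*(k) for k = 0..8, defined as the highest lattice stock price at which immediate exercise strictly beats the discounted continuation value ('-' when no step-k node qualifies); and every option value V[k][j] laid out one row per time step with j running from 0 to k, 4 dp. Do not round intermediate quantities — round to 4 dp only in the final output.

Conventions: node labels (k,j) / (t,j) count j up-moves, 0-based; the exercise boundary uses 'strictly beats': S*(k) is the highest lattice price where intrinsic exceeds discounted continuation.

params: Δt=0.09600 u=1.13969 d=0.87744 q=0.47139 e^(-rΔt)=0.99655
t_9 payoffs: 59.0702 45.9314 28.8656 6.6992 0.0000 0.0000 0.0000 0.0000 0.0000 0.0000
t_8: node(8,0) S=50.1004 payoff=52.9296 vs cont=52.6943 → 52.9296 [stop]  node(8,1) S=65.0745 payoff=37.9555 vs cont=37.7561 → 37.9555 [stop]  node(8,2) S=84.5240 payoff=18.5060 vs cont=18.3531 → 18.5060 [stop]  node(8,3) S=109.7867 payoff=0.0000 vs cont=3.5291 → 3.5291 [wait]  node(8,4) S=142.6000 payoff=0.0000 vs cont=0.0000 → 0.0000 [wait]  node(8,5) S=185.2206 payoff=0.0000 vs cont=0.0000 → 0.0000 [wait]  node(8,6) S=240.5796 payoff=0.0000 vs cont=0.0000 → 0.0000 [wait]  node(8,7) S=312.4845 payoff=0.0000 vs cont=0.0000 → 0.0000 [wait]  node(8,8) S=405.8805 payoff=0.0000 vs cont=0.0000 → 0.0000 [wait]  ⇒ S*(8)=84.5240
t_7: node(7,0) S=57.0986 payoff=45.9314 vs cont=45.7128 → 45.9314 [stop]  node(7,1) S=74.1644 payoff=28.8656 vs cont=28.6879 → 28.8656 [stop]  node(7,2) S=96.3308 payoff=6.6992 vs cont=11.4066 → 11.4066 [wait]  node(7,3) S=125.1223 payoff=0.0000 vs cont=1.8591 → 1.8591 [wait]  node(7,4) S=162.5191 payoff=0.0000 vs cont=0.0000 → 0.0000 [wait]  node(7,5) S=211.0931 payoff=0.0000 vs cont=0.0000 → 0.0000 [wait]  node(7,6) S=274.1850 payoff=0.0000 vs cont=0.0000 → 0.0000 [wait]  node(7,7) S=356.1340 payoff=0.0000 vs cont=0.0000 → 0.0000 [wait]  ⇒ S*(7)=74.1644
t_6: node(6,0) S=65.0745 payoff=37.9555 vs cont=37.7561 → 37.9555 [stop]  node(6,1) S=84.5240 payoff=18.5060 vs cont=20.5645 → 20.5645 [wait]  node(6,2) S=109.7867 payoff=0.0000 vs cont=6.8822 → 6.8822 [wait]  node(6,3) S=142.6000 payoff=0.0000 vs cont=0.9793 → 0.9793 [wait]  node(6,4) S=185.2206 payoff=0.0000 vs cont=0.0000 → 0.0000 [wait]  node(6,5) S=240.5796 payoff=0.0000 vs cont=0.0000 → 0.0000 [wait]  node(6,6) S=312.4845 payoff=0.0000 vs cont=0.0000 → 0.0000 [wait]  ⇒ S*(6)=65.0745
t_5: node(5,0) S=74.1644 payoff=28.8656 vs cont=29.6549 → 29.6549 [wait]  node(5,1) S=96.3308 payoff=6.6992 vs cont=14.0661 → 14.0661 [wait]  node(5,2) S=125.1223 payoff=0.0000 vs cont=4.0855 → 4.0855 [wait]  node(5,3) S=162.5191 payoff=0.0000 vs cont=0.5159 → 0.5159 [wait]  node(5,4) S=211.0931 payoff=0.0000 vs cont=0.0000 → 0.0000 [wait]  node(5,5) S=274.1850 payoff=0.0000 vs cont=0.0000 → 0.0000 [wait]  ⇒ S*(5)=-
t_4: node(4,0) S=84.5240 payoff=18.5060 vs cont=22.2296 → 22.2296 [wait]  node(4,1) S=109.7867 payoff=0.0000 vs cont=9.3291 → 9.3291 [wait]  node(4,2) S=142.6000 payoff=0.0000 vs cont=2.3946 → 2.3946 [wait]  node(4,3) S=185.2206 payoff=0.0000 vs cont=0.2718 → 0.2718 [wait]  node(4,4) S=240.5796 payoff=0.0000 vs cont=0.0000 → 0.0000 [wait]  ⇒ S*(4)=-
t_3: node(3,0) S=96.3308 payoff=6.6992 vs cont=16.0927 → 16.0927 [wait]  node(3,1) S=125.1223 payoff=0.0000 vs cont=6.0393 → 6.0393 [wait]  node(3,2) S=162.5191 payoff=0.0000 vs cont=1.3891 → 1.3891 [wait]  node(3,3) S=211.0931 payoff=0.0000 vs cont=0.1432 → 0.1432 [wait]  ⇒ S*(3)=-
t_2: node(2,0) S=109.7867 payoff=0.0000 vs cont=11.3145 → 11.3145 [wait]  node(2,1) S=142.6000 payoff=0.0000 vs cont=3.8340 → 3.8340 [wait]  node(2,2) S=185.2206 payoff=0.0000 vs cont=0.7990 → 0.7990 [wait]  ⇒ S*(2)=-
t_1: node(1,0) S=125.1223 payoff=0.0000 vs cont=7.7614 → 7.7614 [wait]  node(1,1) S=162.5191 payoff=0.0000 vs cont=2.3951 → 2.3951 [wait]  ⇒ S*(1)=-
t_0: node(0,0) S=142.6000 payoff=0.0000 vs cont=5.2137 → 5.2137 [wait]  ⇒ S*(0)=-

price = 5.2137
boundary = - - - - - - 65.0745 74.1644 84.5240
tree:
5.2137
7.7614 2.3951
11.3145 3.8340 0.7990
16.0927 6.0393 1.3891 0.1432
22.2296 9.3291 2.3946 0.2718 0.0000
29.6549 14.0661 4.0855 0.5159 0.0000 0.0000
37.9555 20.5645 6.8822 0.9793 0.0000 0.0000 0.0000
45.9314 28.8656 11.4066 1.8591 0.0000 0.0000 0.0000 0.0000
52.9296 37.9555 18.5060 3.5291 0.0000 0.0000 0.0000 0.0000 0.0000
59.0702 45.9314 28.8656 6.6992 0.0000 0.0000 0.0000 0.0000 0.0000 0.0000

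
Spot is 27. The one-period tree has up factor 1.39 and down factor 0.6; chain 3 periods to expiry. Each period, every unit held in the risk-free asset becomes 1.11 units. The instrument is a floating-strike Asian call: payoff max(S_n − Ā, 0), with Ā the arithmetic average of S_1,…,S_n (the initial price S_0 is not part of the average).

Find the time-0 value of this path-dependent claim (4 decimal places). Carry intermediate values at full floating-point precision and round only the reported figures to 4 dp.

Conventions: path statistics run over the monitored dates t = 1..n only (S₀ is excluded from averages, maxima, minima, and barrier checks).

Set p* = 0.6456 (from d < R < u); the path-dependent value is the discounted p*-expectation over all price paths.
Enumerate all 2^3 = 8 price paths (U = up ×1.39, D = down ×0.6); each path with k up-moves has probability p*^k·(1−p*)^(3−k).
DDD: Ā=10.5840, payoff=0.0000, prob=0.044524
UDD: Ā=24.5196, payoff=0.0000, prob=0.081097
DUD: Ā=17.4096, payoff=0.0000, prob=0.081097
UUD: Ā=40.3322, payoff=0.0000, prob=0.147712
DDU: Ā=13.1436, payoff=0.3672, prob=0.081097
UDU: Ā=30.4493, payoff=0.8507, prob=0.147712
DUU: Ā=23.3393, payoff=7.9607, prob=0.147712
UUU: Ā=54.0695, payoff=18.4422, prob=0.269048
Price = Σ prob·payoff / R^3 = 6.293169 / 1.367631 = 4.6015

price = 4.6015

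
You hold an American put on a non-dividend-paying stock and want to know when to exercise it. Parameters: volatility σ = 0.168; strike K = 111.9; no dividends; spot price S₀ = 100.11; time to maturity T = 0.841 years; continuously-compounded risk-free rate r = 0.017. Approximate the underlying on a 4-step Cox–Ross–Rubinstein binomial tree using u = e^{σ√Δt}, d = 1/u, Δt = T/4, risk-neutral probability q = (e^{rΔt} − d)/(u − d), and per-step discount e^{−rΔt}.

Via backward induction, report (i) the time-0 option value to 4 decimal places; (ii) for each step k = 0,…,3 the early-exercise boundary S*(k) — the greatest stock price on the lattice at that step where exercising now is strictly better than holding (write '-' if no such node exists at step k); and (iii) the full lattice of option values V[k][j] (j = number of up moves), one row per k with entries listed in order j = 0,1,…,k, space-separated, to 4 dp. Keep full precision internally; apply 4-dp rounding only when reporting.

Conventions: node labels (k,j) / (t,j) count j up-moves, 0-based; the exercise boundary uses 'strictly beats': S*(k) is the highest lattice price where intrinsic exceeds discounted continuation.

Δt=0.21025  u=1.08008  d=0.92586  q=0.50397  discount=0.99643
step 4 (expiry): payoffs max(K−S,0) = 38.3374 26.0842 11.7900 0.0000 0.0000
step 3: (k=3,j=0): S=79.4534, K−S=32.4466, hold=32.0474 ⇒ V=32.4466 exercise | (k=3,j=1): S=92.6878, K−S=19.2122, hold=18.8130 ⇒ V=19.2122 exercise | (k=3,j=2): S=108.1266, K−S=3.7734, hold=5.8273 ⇒ V=5.8273 continue | (k=3,j=3): S=126.1370, K−S=0.0000, hold=0.0000 ⇒ V=0.0000 continue  boundary S*=92.6878
step 2: (k=2,j=0): S=85.8158, K−S=26.0842, hold=25.6849 ⇒ V=26.0842 exercise | (k=2,j=1): S=100.1100, K−S=11.7900, hold=12.4222 ⇒ V=12.4222 continue | (k=2,j=2): S=116.7851, K−S=0.0000, hold=2.8802 ⇒ V=2.8802 continue  boundary S*=85.8158
step 1: (k=1,j=0): S=92.6878, K−S=19.2122, hold=19.1305 ⇒ V=19.2122 exercise | (k=1,j=1): S=108.1266, K−S=3.7734, hold=7.5862 ⇒ V=7.5862 continue  boundary S*=92.6878
step 0: (k=0,j=0): S=100.1100, K−S=11.7900, hold=13.3054 ⇒ V=13.3054 continue  boundary S*=-

price = 13.3054
boundary = - 92.6878 85.8158 92.6878
tree:
13.3054
19.2122 7.5862
26.0842 12.4222 2.8802
32.4466 19.2122 5.8273 0.0000
38.3374 26.0842 11.7900 0.0000 0.0000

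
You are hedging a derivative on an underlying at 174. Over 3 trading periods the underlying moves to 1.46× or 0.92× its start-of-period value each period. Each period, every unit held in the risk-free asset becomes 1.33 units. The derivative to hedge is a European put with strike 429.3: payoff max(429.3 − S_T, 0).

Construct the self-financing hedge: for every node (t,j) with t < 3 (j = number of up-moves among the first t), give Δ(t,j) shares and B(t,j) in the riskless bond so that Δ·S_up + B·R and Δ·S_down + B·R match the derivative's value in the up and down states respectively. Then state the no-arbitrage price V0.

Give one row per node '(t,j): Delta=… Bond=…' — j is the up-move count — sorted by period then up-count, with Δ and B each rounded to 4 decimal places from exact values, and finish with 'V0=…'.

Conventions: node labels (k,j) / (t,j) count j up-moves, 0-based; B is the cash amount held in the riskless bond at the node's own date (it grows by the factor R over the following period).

No-arbitrage ⇒ martingale measure with p* = (R−d)/(u−d) = 0.7593.
At maturity the claim pays: V(3,0)=293.8083, V(3,1)=214.2805, V(3,2)=88.0735, V(3,3)=0.0000
  t=2,j=0: stock 147.2736 → up 215.0195 (V=214.2805), down 135.4917 (V=293.8083). Price 175.5084; hedge Δ=-1.0000, bond B=322.7820.
  t=2,j=1: stock 233.7168 → up 341.2265 (V=88.0735), down 215.0195 (V=214.2805). Price 89.0652; hedge Δ=-1.0000, bond B=322.7820.
  t=2,j=2: stock 370.8984 → up 541.5117 (V=0.0000), down 341.2265 (V=88.0735). Price 15.9420; hedge Δ=-0.4397, bond B=179.0410.
  t=1,j=0: stock 160.0800 → up 233.7168 (V=89.0652), down 147.2736 (V=175.5084). Price 82.6132; hedge Δ=-1.0000, bond B=242.6932.
  t=1,j=1: stock 254.0400 → up 370.8984 (V=15.9420), down 233.7168 (V=89.0652). Price 25.2224; hedge Δ=-0.5330, bond B=160.6356.
  t=0,j=0: stock 174.0000 → up 254.0400 (V=25.2224), down 160.0800 (V=82.6132). Price 29.3524; hedge Δ=-0.6108, bond B=135.6317.
As a check, the time-0 holding Δ(0,0)·S0 + B(0,0) comes to 29.3524 — exactly V0.

(0,0): Delta=-0.6108 Bond=135.6317
(1,0): Delta=-1.0000 Bond=242.6932
(1,1): Delta=-0.5330 Bond=160.6356
(2,0): Delta=-1.0000 Bond=322.7820
(2,1): Delta=-1.0000 Bond=322.7820
(2,2): Delta=-0.4397 Bond=179.0410
V0=29.3524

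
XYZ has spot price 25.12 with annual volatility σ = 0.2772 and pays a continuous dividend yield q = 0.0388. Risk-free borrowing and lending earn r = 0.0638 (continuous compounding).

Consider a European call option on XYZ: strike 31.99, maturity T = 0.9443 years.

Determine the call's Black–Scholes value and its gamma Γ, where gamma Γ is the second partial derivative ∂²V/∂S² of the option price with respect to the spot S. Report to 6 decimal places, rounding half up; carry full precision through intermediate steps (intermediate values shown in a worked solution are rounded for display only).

σ√T = 0.2772·√0.9443 = 0.269369
d₁ = (ln(S/K) + (r−q+σ²/2)T) / (σ√T) = (ln(25.12/31.99) + (0.0638−0.0388+0.2772²/2)·0.9443) / 0.269369 = (-0.241759 + 0.059887) / 0.269369 = -0.675175
d₂ = d₁ − σ√T = -0.675175 − 0.269369 = -0.944545
e^{−rT} = 0.941533
e^{−qT} = 0.964024
N(d₁) = 0.249782,  N(d₂) = 0.172446
Call price V = S·e^{−qT}·N(d₁) − K·e^{−rT}·N(d₂) = 6.048797 − 5.193999 = 0.854798
φ(d₁) = (1/√(2π))·e^{−d₁²/2} = 0.317630
Γ = e^{−qT}·φ(d₁) / (S·σ·√T) = 0.045252

price = 0.854798
Γ = 0.045252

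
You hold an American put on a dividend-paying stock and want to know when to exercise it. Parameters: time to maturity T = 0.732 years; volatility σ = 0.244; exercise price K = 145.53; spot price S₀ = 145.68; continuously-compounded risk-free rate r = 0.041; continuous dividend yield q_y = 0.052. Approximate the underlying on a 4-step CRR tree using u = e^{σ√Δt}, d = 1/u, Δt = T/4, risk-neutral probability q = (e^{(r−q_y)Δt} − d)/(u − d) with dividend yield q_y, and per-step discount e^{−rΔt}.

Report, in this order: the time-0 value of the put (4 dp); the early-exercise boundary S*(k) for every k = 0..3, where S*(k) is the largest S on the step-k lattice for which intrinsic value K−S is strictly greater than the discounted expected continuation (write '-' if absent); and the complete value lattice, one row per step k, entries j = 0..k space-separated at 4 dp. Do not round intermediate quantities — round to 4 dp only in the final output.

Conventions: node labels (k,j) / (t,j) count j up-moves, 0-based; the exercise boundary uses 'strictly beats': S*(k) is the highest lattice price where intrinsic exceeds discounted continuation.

price = 11.5363
boundary = - - - 106.5137
tree:
11.5363
18.1417 4.1028
27.4327 7.7166 0.0000
39.0163 14.5136 0.0000 0.0000
49.5736 27.2975 0.0000 0.0000 0.0000

Δt=0.18300  u=1.11002  d=0.90088  q=0.46431  discount=0.99253
step 4 (expiry): payoffs max(K−S,0) = 49.5736 27.2975 0.0000 0.0000 0.0000
step 3: (k=3,j=0): S=106.5137, K−S=39.0163, hold=38.9372 ⇒ V=39.0163 exercise | (k=3,j=1): S=131.2407, K−S=14.2893, hold=14.5136 ⇒ V=14.5136 continue | (k=3,j=2): S=161.7080, K−S=0.0000, hold=0.0000 ⇒ V=0.0000 continue | (k=3,j=3): S=199.2482, K−S=0.0000, hold=0.0000 ⇒ V=0.0000 continue  boundary S*=106.5137
step 2: (k=2,j=0): S=118.2325, K−S=27.2975, hold=27.4327 ⇒ V=27.4327 continue | (k=2,j=1): S=145.6800, K−S=0.0000, hold=7.7166 ⇒ V=7.7166 continue | (k=2,j=2): S=179.4993, K−S=0.0000, hold=0.0000 ⇒ V=0.0000 continue  boundary S*=-
step 1: (k=1,j=0): S=131.2407, K−S=14.2893, hold=18.1417 ⇒ V=18.1417 continue | (k=1,j=1): S=161.7080, K−S=0.0000, hold=4.1028 ⇒ V=4.1028 continue  boundary S*=-
step 0: (k=0,j=0): S=145.6800, K−S=0.0000, hold=11.5363 ⇒ V=11.5363 continue  boundary S*=-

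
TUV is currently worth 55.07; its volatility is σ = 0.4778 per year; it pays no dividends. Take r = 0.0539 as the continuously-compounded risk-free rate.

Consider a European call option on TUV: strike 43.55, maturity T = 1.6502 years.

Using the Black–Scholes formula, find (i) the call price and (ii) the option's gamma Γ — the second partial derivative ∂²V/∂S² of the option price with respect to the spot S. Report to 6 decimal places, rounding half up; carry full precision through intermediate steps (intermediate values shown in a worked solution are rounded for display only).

σ√T = 0.4778·√1.6502 = 0.613782
d₁ = (ln(S/K) + (r+σ²/2)T) / (σ√T) = (ln(55.07/43.55) + (0.0539+0.4778²/2)·1.6502) / 0.613782 = (0.234695 + 0.277310) / 0.613782 = 0.834181
d₂ = d₁ − σ√T = 0.834181 − 0.613782 = 0.220399
e^{−rT} = 0.914895
N(d₁) = 0.797910,  N(d₂) = 0.587220
Call price V = S·N(d₁) − K·e^{−rT}·N(d₂) = 43.940931 − 23.396993 = 20.543937
φ(d₁) = (1/√(2π))·e^{−d₁²/2} = 0.281713
Γ = φ(d₁) / (S·σ·√T) = 0.008334

price = 20.543937
Γ = 0.008334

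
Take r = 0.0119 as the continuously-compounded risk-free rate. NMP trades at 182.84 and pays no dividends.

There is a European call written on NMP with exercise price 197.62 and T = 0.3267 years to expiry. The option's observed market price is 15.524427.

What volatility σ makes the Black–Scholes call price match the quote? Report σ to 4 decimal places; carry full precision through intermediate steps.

At σ = 0.5060 the Black–Scholes value reproduces the quote:
σ√T = 0.506·√0.3267 = 0.289218
d₁ = (ln(S/K) + (r+σ²/2)T) / (σ√T) = (ln(182.84/197.62) + (0.0119+0.506²/2)·0.3267) / 0.289218 = (-0.077735 + 0.045711) / 0.289218 = -0.110724
d₂ = d₁ − σ√T = -0.110724 − 0.289218 = -0.399942
e^{−rT} = 0.996120
N(d₁) = 0.455918,  N(d₂) = 0.344600
V = S·N(d₁) − K·e^{−rT}·N(d₂) = 83.359982 − 67.835555 = 15.524427 (equal to the quote); since ∂V/∂σ > 0 for all σ, the implied volatility is unique

sigma = 0.5060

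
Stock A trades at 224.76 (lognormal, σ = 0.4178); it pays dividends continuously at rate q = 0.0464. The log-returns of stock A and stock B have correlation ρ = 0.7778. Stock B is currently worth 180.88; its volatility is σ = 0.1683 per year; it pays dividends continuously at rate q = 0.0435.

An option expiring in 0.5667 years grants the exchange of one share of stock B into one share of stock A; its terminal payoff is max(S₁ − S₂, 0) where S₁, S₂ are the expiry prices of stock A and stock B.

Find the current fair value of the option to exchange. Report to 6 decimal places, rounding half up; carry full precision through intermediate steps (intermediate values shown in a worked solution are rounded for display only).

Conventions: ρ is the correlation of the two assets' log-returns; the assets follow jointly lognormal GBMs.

exchange price = 46.682429

σ_eff = √(σ₁² + σ₂² − 2ρσ₁σ₂) = √(0.4178² + 0.1683² − 2·0.7778·0.4178·0.1683) = 0.305775
d₁ = (ln(S₁/S₂) + (q₂ − q₁ + σ_eff²/2)T) / (σ_eff√T) = (ln(224.76/180.88) + (0.0435 − 0.0464 + 0.046749)·0.5667) / 0.230186 = 1.051535
d₂ = d₁ − σ_eff√T = 1.051535 − 0.230186 = 0.821349
N(d₁) = 0.853494,  N(d₂) = 0.794276
V = S₁·e^{−q₁T}·N(d₁) − S₂·e^{−q₂T}·N(d₂) = 186.852766 − 140.170337 = 46.682429
Key observation: the rate r is irrelevant here: denominating values in stock B turns the exchange into a ratio option on S₁/S₂, and discounting at r drops out.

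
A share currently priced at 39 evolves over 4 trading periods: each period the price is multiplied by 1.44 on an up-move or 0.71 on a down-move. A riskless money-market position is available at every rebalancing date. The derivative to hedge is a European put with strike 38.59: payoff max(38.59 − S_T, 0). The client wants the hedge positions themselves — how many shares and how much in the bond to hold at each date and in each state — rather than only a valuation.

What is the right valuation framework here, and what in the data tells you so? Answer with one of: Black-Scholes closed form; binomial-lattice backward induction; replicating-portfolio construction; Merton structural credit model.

framework: replicating-portfolio construction

Key observation: what is demanded is not a single number but the (Δ, B) position at each node of the 1.44/0.71 tree starting at 39; constructing those positions is the replicating-portfolio method.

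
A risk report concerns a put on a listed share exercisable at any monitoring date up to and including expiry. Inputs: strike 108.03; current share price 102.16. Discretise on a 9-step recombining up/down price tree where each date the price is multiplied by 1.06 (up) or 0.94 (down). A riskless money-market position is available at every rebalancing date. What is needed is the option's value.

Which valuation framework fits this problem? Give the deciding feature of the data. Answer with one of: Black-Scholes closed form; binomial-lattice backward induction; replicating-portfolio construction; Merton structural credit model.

framework: binomial-lattice backward induction

Key observation: the defining feature is the embedded early-exercise option across 9 discrete dates on the spot-102.16 tree; pricing the strike-108.03 put means working backward with an exercise test at every node.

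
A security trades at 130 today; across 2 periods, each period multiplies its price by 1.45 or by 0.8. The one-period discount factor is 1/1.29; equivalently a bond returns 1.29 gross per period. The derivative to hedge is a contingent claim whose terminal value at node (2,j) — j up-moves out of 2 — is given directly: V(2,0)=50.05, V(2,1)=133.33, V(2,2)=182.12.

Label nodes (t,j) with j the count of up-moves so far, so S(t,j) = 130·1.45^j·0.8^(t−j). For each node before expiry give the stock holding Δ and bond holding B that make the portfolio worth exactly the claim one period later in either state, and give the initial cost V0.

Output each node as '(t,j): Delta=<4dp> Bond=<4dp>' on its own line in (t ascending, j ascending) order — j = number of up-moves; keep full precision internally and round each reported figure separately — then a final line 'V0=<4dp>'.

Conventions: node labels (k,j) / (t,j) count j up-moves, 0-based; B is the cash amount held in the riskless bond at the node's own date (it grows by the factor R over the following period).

(0,0): Delta=0.5255 Bond=25.4384
(1,0): Delta=1.2320 Bond=-40.6577
(1,1): Delta=0.3982 Bond=56.8068
V0=93.7507

Since d<R<u, set p* = (R−d)/(u−d) = 0.7538; price each node as the discounted p*-expectation of its children.
Payoffs at expiry: V(2,0)=50.0500, V(2,1)=133.3300, V(2,2)=182.1200
Node (1,0) S=104.0000: V=(p*·133.3300+(1−p*)·50.0500)/1.29=87.4654; Δ=(133.3300−50.0500)/(150.8000−83.2000)=1.2320; B=V−Δ·S=-40.6577
Node (1,1) S=188.5000: V=(p*·182.1200+(1−p*)·133.3300)/1.29=131.8683; Δ=(182.1200−133.3300)/(273.3250−150.8000)=0.3982; B=V−Δ·S=56.8068
Node (0,0) S=130.0000: V=(p*·131.8683+(1−p*)·87.4654)/1.29=93.7507; Δ=(131.8683−87.4654)/(188.5000−104.0000)=0.5255; B=V−Δ·S=25.4384
Sanity check at the root: Δ(0,0)·S0 + B(0,0) reproduces V0 = 93.7507.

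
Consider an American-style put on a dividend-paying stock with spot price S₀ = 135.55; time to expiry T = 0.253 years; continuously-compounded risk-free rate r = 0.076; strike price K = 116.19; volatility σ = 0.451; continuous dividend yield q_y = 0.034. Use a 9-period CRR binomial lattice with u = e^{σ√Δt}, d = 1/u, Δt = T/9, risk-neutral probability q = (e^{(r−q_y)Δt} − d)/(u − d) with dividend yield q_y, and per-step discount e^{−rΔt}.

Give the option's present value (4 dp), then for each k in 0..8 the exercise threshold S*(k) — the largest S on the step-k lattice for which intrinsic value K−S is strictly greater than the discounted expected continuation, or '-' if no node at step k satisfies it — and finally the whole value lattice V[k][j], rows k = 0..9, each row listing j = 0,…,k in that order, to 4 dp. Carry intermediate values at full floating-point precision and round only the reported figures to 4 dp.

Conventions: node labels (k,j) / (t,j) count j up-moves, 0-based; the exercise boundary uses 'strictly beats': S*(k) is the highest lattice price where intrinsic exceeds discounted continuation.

Δt=0.02811  u=1.07855  d=0.92717  q=0.48891  discount=0.99787
step 9 (expiry): payoffs max(K−S,0) = 47.5556 36.3499 23.3146 8.1511 0.0000 0.0000 0.0000 0.0000 0.0000 0.0000
step 8: (k=8,j=0): S=74.0255, K−S=42.1645, hold=41.9872 ⇒ V=42.1645 exercise | (k=8,j=1): S=86.1115, K−S=30.0785, hold=29.9128 ⇒ V=30.0785 exercise | (k=8,j=2): S=100.1707, K−S=16.0193, hold=15.8671 ⇒ V=16.0193 exercise | (k=8,j=3): S=116.5252, K−S=0.0000, hold=4.1570 ⇒ V=4.1570 continue | (k=8,j=4): S=135.5500, K−S=0.0000, hold=0.0000 ⇒ V=0.0000 continue | (k=8,j=5): S=157.6809, K−S=0.0000, hold=0.0000 ⇒ V=0.0000 continue | (k=8,j=6): S=183.4250, K−S=0.0000, hold=0.0000 ⇒ V=0.0000 continue | (k=8,j=7): S=213.3723, K−S=0.0000, hold=0.0000 ⇒ V=0.0000 continue | (k=8,j=8): S=248.2090, K−S=0.0000, hold=0.0000 ⇒ V=0.0000 continue  boundary S*=100.1707
step 7: (k=7,j=0): S=79.8401, K−S=36.3499, hold=36.1782 ⇒ V=36.3499 exercise | (k=7,j=1): S=92.8754, K−S=23.3146, hold=23.1553 ⇒ V=23.3146 exercise | (k=7,j=2): S=108.0389, K−S=8.1511, hold=10.1979 ⇒ V=10.1979 continue | (k=7,j=3): S=125.6781, K−S=0.0000, hold=2.1201 ⇒ V=2.1201 continue | (k=7,j=4): S=146.1973, K−S=0.0000, hold=0.0000 ⇒ V=0.0000 continue | (k=7,j=5): S=170.0665, K−S=0.0000, hold=0.0000 ⇒ V=0.0000 continue | (k=7,j=6): S=197.8328, K−S=0.0000, hold=0.0000 ⇒ V=0.0000 continue | (k=7,j=7): S=230.1324, K−S=0.0000, hold=0.0000 ⇒ V=0.0000 continue  boundary S*=92.8754
step 6: (k=6,j=0): S=86.1115, K−S=30.0785, hold=29.9128 ⇒ V=30.0785 exercise | (k=6,j=1): S=100.1707, K−S=16.0193, hold=16.8657 ⇒ V=16.8657 continue | (k=6,j=2): S=116.5252, K−S=0.0000, hold=6.2353 ⇒ V=6.2353 continue | (k=6,j=3): S=135.5500, K−S=0.0000, hold=1.0812 ⇒ V=1.0812 continue | (k=6,j=4): S=157.6809, K−S=0.0000, hold=0.0000 ⇒ V=0.0000 continue | (k=6,j=5): S=183.4250, K−S=0.0000, hold=0.0000 ⇒ V=0.0000 continue | (k=6,j=6): S=213.3723, K−S=0.0000, hold=0.0000 ⇒ V=0.0000 continue  boundary S*=86.1115
step 5: (k=5,j=0): S=92.8754, K−S=23.3146, hold=23.5682 ⇒ V=23.5682 continue | (k=5,j=1): S=108.0389, K−S=8.1511, hold=11.6435 ⇒ V=11.6435 continue | (k=5,j=2): S=125.6781, K−S=0.0000, hold=3.7075 ⇒ V=3.7075 continue | (k=5,j=3): S=146.1973, K−S=0.0000, hold=0.5514 ⇒ V=0.5514 continue | (k=5,j=4): S=170.0665, K−S=0.0000, hold=0.0000 ⇒ V=0.0000 continue | (k=5,j=5): S=197.8328, K−S=0.0000, hold=0.0000 ⇒ V=0.0000 continue  boundary S*=-
step 4: (k=4,j=0): S=100.1707, K−S=16.0193, hold=17.7003 ⇒ V=17.7003 continue | (k=4,j=1): S=116.5252, K−S=0.0000, hold=7.7469 ⇒ V=7.7469 continue | (k=4,j=2): S=135.5500, K−S=0.0000, hold=2.1599 ⇒ V=2.1599 continue | (k=4,j=3): S=157.6809, K−S=0.0000, hold=0.2812 ⇒ V=0.2812 continue | (k=4,j=4): S=183.4250, K−S=0.0000, hold=0.0000 ⇒ V=0.0000 continue  boundary S*=-
step 3: (k=3,j=0): S=108.0389, K−S=8.1511, hold=12.8066 ⇒ V=12.8066 continue | (k=3,j=1): S=125.6781, K−S=0.0000, hold=5.0047 ⇒ V=5.0047 continue | (k=3,j=2): S=146.1973, K−S=0.0000, hold=1.2387 ⇒ V=1.2387 continue | (k=3,j=3): S=170.0665, K−S=0.0000, hold=0.1434 ⇒ V=0.1434 continue  boundary S*=-
step 2: (k=2,j=0): S=116.5252, K−S=0.0000, hold=8.9730 ⇒ V=8.9730 continue | (k=2,j=1): S=135.5500, K−S=0.0000, hold=3.1567 ⇒ V=3.1567 continue | (k=2,j=2): S=157.6809, K−S=0.0000, hold=0.7017 ⇒ V=0.7017 continue  boundary S*=-
step 1: (k=1,j=0): S=125.6781, K−S=0.0000, hold=6.1163 ⇒ V=6.1163 continue | (k=1,j=1): S=146.1973, K−S=0.0000, hold=1.9523 ⇒ V=1.9523 continue  boundary S*=-
step 0: (k=0,j=0): S=135.5500, K−S=0.0000, hold=4.0717 ⇒ V=4.0717 continue  boundary S*=-

price = 4.0717
boundary = - - - - - - 86.1115 92.8754 100.1707
tree:
4.0717
6.1163 1.9523
8.9730 3.1567 0.7017
12.8066 5.0047 1.2387 0.1434
17.7003 7.7469 2.1599 0.2812 0.0000
23.5682 11.6435 3.7075 0.5514 0.0000 0.0000
30.0785 16.8657 6.2353 1.0812 0.0000 0.0000 0.0000
36.3499 23.3146 10.1979 2.1201 0.0000 0.0000 0.0000 0.0000
42.1645 30.0785 16.0193 4.1570 0.0000 0.0000 0.0000 0.0000 0.0000
47.5556 36.3499 23.3146 8.1511 0.0000 0.0000 0.0000 0.0000 0.0000 0.0000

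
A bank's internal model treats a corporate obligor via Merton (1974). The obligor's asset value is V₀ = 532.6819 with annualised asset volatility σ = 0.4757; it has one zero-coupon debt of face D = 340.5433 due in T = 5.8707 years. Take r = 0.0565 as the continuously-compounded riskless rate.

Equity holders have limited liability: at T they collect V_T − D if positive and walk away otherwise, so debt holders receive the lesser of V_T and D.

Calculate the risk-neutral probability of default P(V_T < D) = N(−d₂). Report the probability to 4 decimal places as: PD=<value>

PD=0.4603

Apply the equity-as-call identities (strike 340.5433, horizon 5.8707 years):
d₁ = [ln(V₀/D) + (r + σ²/2)T] / (σ√T)
   = [ln(532.6819/340.5433) + (0.0565 + 0.5·0.4757²)·5.8707] / (0.4757·√5.8707)
   = [0.447382 + 0.995936] / 1.152599 = 1.252230
d₂ = d₁ − σ√T = 1.252230 − 1.152599 = 0.099631
risk-neutral PD = N(−d₂) = N(-0.099631) = 0.460319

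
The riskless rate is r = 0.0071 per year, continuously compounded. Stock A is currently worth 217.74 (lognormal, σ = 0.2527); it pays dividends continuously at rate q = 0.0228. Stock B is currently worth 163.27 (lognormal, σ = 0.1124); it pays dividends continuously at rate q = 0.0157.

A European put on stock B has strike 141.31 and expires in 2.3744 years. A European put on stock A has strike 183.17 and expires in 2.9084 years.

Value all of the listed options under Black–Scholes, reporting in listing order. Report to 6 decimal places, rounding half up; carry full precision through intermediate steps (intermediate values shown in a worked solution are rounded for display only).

price(stock B put K=141.31) = 3.552068
price(stock A put K=183.17) = 21.906029

[stock B put K=141.31]
σ√T = 0.1124·√2.3744 = 0.173198
d₁ = (ln(S/K) + (r−q+σ²/2)T) / (σ√T) = (ln(163.27/141.31) + (0.0071−0.0157+0.1124²/2)·2.3744) / 0.173198 = (0.144449 − 0.005421) / 0.173198 = 0.802712
d₂ = d₁ − σ√T = 0.802712 − 0.173198 = 0.629513
e^{−rT} = 0.983283
e^{−qT} = 0.963408
N(−d₁) = 0.211071,  N(−d₂) = 0.264506
price = K·e^{−rT}·N(−d₂) − S·e^{−qT}·N(−d₁) = 36.752573 − 33.200506 = 3.552068
[stock A put K=183.17]
σ√T = 0.2527·√2.9084 = 0.430955
d₁ = (ln(S/K) + (r−q+σ²/2)T) / (σ√T) = (ln(217.74/183.17) + (0.0071−0.0228+0.2527²/2)·2.9084) / 0.430955 = (0.172887 + 0.047199) / 0.430955 = 0.510694
d₂ = d₁ − σ√T = 0.510694 − 0.430955 = 0.079739
e^{−rT} = 0.979562
e^{−qT} = 0.935839
N(−d₁) = 0.304783,  N(−d₂) = 0.468223
price = K·e^{−rT}·N(−d₂) − S·e^{−qT}·N(−d₁) = 84.011475 − 62.105446 = 21.906029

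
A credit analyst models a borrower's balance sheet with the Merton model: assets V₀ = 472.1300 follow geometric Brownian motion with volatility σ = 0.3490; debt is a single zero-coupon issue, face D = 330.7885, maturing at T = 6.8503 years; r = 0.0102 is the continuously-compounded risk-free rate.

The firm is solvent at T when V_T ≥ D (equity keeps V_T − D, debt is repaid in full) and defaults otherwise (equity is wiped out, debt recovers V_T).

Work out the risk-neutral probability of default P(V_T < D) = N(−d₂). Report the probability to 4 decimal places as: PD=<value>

PD=0.4963

Equity is a call on the firm's assets struck at D = 330.7885:
d₁ = [ln(V₀/D) + (r + σ²/2)T] / (σ√T)
   = [ln(472.1300/330.7885) + (0.0102 + 0.5·0.3490²)·6.8503] / (0.3490·√6.8503)
   = [0.355775 + 0.487060] / 0.913440 = 0.922704
d₂ = d₁ − σ√T = 0.922704 − 0.913440 = 0.009263
risk-neutral PD = N(−d₂) = N(-0.009263) = 0.496305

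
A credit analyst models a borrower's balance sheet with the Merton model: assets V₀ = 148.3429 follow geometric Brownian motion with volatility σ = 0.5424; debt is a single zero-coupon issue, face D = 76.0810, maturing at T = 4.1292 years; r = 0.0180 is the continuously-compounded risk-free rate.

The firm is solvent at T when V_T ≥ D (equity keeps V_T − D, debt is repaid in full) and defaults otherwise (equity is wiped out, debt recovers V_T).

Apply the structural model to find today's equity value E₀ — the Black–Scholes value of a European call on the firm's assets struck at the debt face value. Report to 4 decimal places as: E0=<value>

Apply the equity-as-call identities (strike 76.0810, horizon 4.1292 years):
d₁ = [ln(V₀/D) + (r + σ²/2)T] / (σ√T)
   = [ln(148.3429/76.0810) + (0.0180 + 0.5·0.5424²)·4.1292] / (0.5424·√4.1292)
   = [0.667728 + 0.681726] / 1.102180 = 1.224350
d₂ = d₁ − σ√T = 1.224350 − 1.102180 = 0.122170
N(d₁) = 0.889590,  N(d₂) = 0.548618,  e^(−rT) = 0.928369
E₀ = V₀·N(d₁) − D·e^(−rT)·N(d₂)
   = 148.3429·0.889590 − 76.0810·0.928369·0.548618 = 93.214780

E0=93.2148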